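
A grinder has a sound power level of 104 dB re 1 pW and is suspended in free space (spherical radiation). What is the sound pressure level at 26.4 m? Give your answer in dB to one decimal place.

Free-field spherical radiation: L_p = L_w − 10·log₁₀(4π·r²), r = 26.4 m.
4π·r² = 8758 m², 10·log₁₀ of that is 39.424 dB.
L_p = 104 − 39.424 = 64.58 dB.

64.6 dB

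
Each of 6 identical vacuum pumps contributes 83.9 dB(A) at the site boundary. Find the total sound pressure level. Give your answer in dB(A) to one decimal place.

91.7 dB(A)

L_total = L₁ + 10·log₁₀ N for N identical incoherent sources.
L_total = 83.9 + 10·log₁₀(6) = 83.9 + 7.782 = 91.68 dB(A).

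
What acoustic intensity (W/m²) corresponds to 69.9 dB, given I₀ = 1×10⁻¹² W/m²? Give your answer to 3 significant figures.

L = 10·log₁₀(I/I₀) ⇒ I = I₀·10^(L/10) = 10⁻¹² × 10^6.99.

9.77e-06 W/m²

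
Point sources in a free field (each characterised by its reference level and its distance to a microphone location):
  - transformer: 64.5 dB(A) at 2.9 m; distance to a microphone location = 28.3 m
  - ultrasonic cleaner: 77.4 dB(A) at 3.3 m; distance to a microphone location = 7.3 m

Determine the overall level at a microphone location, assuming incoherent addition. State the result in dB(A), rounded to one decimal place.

Propagate each source to the receiver with L = L_ref − 20·log₁₀(r/r_ref), then add intensities.
transformer: 64.5 − 20·log₁₀(28.3/2.9) = 64.5 − 19.79 = 44.71 dB(A).
ultrasonic cleaner: 77.4 − 20·log₁₀(7.3/3.3) = 77.4 − 6.90 = 70.50 dB(A).
Σ 10^(L/10) = 1.126e+07 → L_total = 10·log₁₀(1.126e+07) = 70.52 dB(A).

70.5 dB(A)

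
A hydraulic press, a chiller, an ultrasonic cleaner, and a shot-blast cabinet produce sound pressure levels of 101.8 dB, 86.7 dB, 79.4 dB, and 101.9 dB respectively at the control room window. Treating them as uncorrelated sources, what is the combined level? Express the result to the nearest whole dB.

105 dB

Incoherent sources combine by intensity addition: L_total = 10·log₁₀(Σ 10^(L_i/10)).
Σ 10^(L/10) = 10^(101.8/10) + 10^(86.7/10) + 10^(79.4/10) + 10^(101.9/10) = 3.118e+10.
L_total = 10·log₁₀(3.118e+10) = 104.94 dB.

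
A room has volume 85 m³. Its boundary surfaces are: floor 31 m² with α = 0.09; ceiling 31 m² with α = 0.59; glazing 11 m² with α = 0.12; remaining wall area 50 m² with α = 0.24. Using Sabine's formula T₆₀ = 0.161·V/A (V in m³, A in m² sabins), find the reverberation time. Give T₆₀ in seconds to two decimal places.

Summing Sᵢαᵢ: 31·0.09 + 31·0.59 + 11·0.12 + 50·0.24 = 34.40 m².
T₆₀ = 0.161·V/A = 0.161·85/34.40 = 0.398 s.

0.40 s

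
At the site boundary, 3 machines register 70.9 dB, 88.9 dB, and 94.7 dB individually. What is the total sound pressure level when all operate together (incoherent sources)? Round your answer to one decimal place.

95.7 dB

Incoherent sources combine by intensity addition: L_total = 10·log₁₀(Σ 10^(L_i/10)).
Σ 10^(L/10) = 10^(70.9/10) + 10^(88.9/10) + 10^(94.7/10) = 3.740e+09.
L_total = 10·log₁₀(3.740e+09) = 95.73 dB.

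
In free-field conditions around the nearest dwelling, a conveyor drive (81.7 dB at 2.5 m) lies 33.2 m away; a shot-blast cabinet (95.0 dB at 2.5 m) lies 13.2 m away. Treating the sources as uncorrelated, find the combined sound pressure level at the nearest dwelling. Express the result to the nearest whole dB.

81 dB

Apply inverse-square spreading to bring every level to the receiver, then sum 10^(L/10).
conveyor drive: 81.7 − 20·log₁₀(33.2/2.5) = 81.7 − 22.46 = 59.24 dB.
shot-blast cabinet: 95.0 − 20·log₁₀(13.2/2.5) = 95.0 − 14.45 = 80.55 dB.
Σ 10^(L/10) = 1.143e+08 → L_total = 10·log₁₀(1.143e+08) = 80.58 dB.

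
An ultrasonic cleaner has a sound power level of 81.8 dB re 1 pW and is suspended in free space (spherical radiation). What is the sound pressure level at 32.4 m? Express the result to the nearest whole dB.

L_p = L_w − 10·log₁₀(4π·r²) with r = 32.4 m.
4π·r² = 1.319e+04 m², 10·log₁₀ of that is 41.203 dB.
L_p = 81.8 − 41.203 = 40.60 dB.

41 dB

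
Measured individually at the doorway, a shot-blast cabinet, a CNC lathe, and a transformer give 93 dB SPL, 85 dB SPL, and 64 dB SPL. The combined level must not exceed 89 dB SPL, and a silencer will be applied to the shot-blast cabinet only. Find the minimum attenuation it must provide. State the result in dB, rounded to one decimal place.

The untreated sources together contribute 10^(85/10) + 10^(64/10) = 3.187e+08, i.e. 85.03 dB SPL.
The limit corresponds to 10^(89/10) = 7.943e+08; subtracting the fixed part leaves 4.756e+08 for the shot-blast cabinet, i.e. 86.77 dB SPL.
Required insertion loss = 93 − 86.77 = 6.23 dB.

6.2 dB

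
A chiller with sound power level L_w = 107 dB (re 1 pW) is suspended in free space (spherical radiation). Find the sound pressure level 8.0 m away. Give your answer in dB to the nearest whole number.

Free-field spherical radiation: L_p = L_w − 10·log₁₀(4π·r²), r = 8.0 m.
4π·r² = 804.2 m², 10·log₁₀ of that is 29.054 dB.
L_p = 107 − 29.054 = 77.95 dB.

78 dB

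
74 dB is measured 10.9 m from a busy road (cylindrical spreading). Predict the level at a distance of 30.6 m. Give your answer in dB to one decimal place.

69.5 dB

Cylindrical spreading from a line source gives a 10·log₁₀(r₂/r₁) drop.
L₂ = 74 − 10·log₁₀(30.6/10.9) = 74 − 4.483 = 69.52 dB.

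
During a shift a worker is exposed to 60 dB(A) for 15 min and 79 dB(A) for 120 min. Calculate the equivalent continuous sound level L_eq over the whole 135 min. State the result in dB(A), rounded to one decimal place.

78.5 dB(A)

The energy average is taken in the linear domain: L_eq = 10·log₁₀[(Σ tᵢ·10^(Lᵢ/10))/T], T = 135 min.
Σ tᵢ·10^(Lᵢ/10) = 15·10^(60/10) + 120·10^(79/10) = 9.547e+09.
L_eq = 10·log₁₀(9.547e+09/135) = 78.50 dB(A).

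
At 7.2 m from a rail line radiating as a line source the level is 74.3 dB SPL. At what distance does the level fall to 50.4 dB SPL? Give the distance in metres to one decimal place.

The 23.9 dB drop corresponds to a distance ratio of 10^(23.9/10) for a line source.
r₂ = 7.2·10^((74.3−50.4)/10) = 7.2·10^(23.9/10) = 1767.39 m.

1767.4 m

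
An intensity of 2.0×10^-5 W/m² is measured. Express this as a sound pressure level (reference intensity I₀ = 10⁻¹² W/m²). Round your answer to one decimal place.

73.0 dB

Dividing by I₀ shifts the exponent by 12: I/I₀ = 2.0×10^7.
L = 10·(0.3010 + 7) = 73.01 dB.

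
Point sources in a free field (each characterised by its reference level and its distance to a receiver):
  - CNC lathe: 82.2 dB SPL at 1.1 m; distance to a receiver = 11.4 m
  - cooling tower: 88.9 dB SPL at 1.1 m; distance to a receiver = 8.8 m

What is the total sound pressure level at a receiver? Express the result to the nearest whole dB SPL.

71 dB SPL

Propagate each source to the receiver with L = L_ref − 20·log₁₀(r/r_ref), then add intensities.
CNC lathe: 82.2 − 20·log₁₀(11.4/1.1) = 82.2 − 20.31 = 61.89 dB SPL.
cooling tower: 88.9 − 20·log₁₀(8.8/1.1) = 88.9 − 18.06 = 70.84 dB SPL.
Σ 10^(L/10) = 1.367e+07 → L_total = 10·log₁₀(1.367e+07) = 71.36 dB SPL.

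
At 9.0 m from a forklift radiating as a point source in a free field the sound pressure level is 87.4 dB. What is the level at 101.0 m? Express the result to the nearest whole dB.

66 dB

For a point source, L₂ = L₁ − 20·log₁₀(r₂/r₁).
L₂ = 87.4 − 20·log₁₀(101.0/9.0) = 87.4 − 21.002 = 66.40 dB.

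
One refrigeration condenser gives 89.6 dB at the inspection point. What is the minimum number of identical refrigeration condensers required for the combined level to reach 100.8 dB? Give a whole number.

N identical sources give L₁ + 10·log₁₀ N, so require 10·log₁₀ N ≥ 100.8 − 89.6 = 11.2 dB.
N ≥ 10^(11.2/10) = 13.183, so N = 14.

14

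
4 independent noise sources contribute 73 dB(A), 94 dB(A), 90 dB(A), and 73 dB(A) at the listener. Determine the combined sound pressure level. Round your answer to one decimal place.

Incoherent sources combine by intensity addition: L_total = 10·log₁₀(Σ 10^(L_i/10)).
Σ 10^(L/10) = 10^(73/10) + 10^(94/10) + 10^(90/10) + 10^(73/10) = 3.552e+09.
L_total = 10·log₁₀(3.552e+09) = 95.50 dB(A).

95.5 dB(A)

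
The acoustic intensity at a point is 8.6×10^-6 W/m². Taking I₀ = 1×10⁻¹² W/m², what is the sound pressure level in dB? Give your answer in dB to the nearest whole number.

L = 10·log₁₀(I/I₀) = 10·log₁₀(8.6×10^-6/10⁻¹²) = 10·log₁₀(8.6×10^6).
L = 10·(0.9345 + 6) = 69.34 dB.

69 dB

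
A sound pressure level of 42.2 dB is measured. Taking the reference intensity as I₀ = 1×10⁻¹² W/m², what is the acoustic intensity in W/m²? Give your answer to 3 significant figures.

L = 10·log₁₀(I/I₀) ⇒ I = I₀·10^(L/10) = 10⁻¹² × 10^4.22.

1.66e-08 W/m²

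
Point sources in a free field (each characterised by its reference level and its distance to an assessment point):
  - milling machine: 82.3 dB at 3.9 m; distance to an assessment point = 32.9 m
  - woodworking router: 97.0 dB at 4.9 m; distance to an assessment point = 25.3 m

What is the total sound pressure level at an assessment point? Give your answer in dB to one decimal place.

82.8 dB

Propagate each source to the receiver with L = L_ref − 20·log₁₀(r/r_ref), then add intensities.
milling machine: 82.3 − 20·log₁₀(32.9/3.9) = 82.3 − 18.52 = 63.78 dB.
woodworking router: 97.0 − 20·log₁₀(25.3/4.9) = 97.0 − 14.26 = 82.74 dB.
Σ 10^(L/10) = 1.904e+08 → L_total = 10·log₁₀(1.904e+08) = 82.80 dB.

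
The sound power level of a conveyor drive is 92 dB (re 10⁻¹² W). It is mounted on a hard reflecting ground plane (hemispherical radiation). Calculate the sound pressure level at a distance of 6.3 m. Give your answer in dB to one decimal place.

The power spreads over a hemisphere of area 2π·r², so L_p = L_w − 10·log₁₀(2π·r²).
2π·r² = 249.4 m², 10·log₁₀ of that is 23.969 dB.
L_p = 92 − 23.969 = 68.03 dB.

68.0 dB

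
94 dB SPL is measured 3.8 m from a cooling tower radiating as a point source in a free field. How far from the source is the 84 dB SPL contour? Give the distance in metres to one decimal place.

12.0 m

Point-source spreading drops the level by 20·log₁₀(r₂/r₁); inverting, r₂/r₁ = 10^(ΔL/20).
r₂ = 3.8·10^((94−84)/20) = 3.8·10^(10.0/20) = 12.02 m.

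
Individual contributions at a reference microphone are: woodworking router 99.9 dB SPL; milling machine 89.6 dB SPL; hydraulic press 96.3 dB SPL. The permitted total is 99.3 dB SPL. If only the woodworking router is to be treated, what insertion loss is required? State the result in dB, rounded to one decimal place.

The untreated sources together contribute 10^(89.6/10) + 10^(96.3/10) = 5.178e+09, i.e. 97.14 dB SPL.
The limit corresponds to 10^(99.3/10) = 8.511e+09; subtracting the fixed part leaves 3.334e+09 for the woodworking router, i.e. 95.23 dB SPL.
Required insertion loss = 99.9 − 95.23 = 4.67 dB.

4.7 dB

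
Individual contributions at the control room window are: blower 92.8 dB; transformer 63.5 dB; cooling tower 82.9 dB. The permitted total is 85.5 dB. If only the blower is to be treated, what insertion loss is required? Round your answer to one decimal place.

Fixed contribution from the other sources: Σ 10^(L/10) = 10^(63.5/10) + 10^(82.9/10) = 1.972e+08 (82.95 dB).
To meet 85.5 dB overall, the treated blower may contribute at most 10^(85.5/10) − 1.972e+08 = 1.576e+08, i.e. 81.98 dB.
So the blower must be reduced from 92.8 to 81.98 dB: IL = 10.82 dB.

10.8 dB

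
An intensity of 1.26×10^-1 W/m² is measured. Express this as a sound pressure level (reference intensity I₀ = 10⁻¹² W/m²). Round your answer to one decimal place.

I/I₀ = 1.26×10^-1/10⁻¹² = 1.26×10^11, and L = 10·log₁₀(I/I₀).
L = 10·(0.1004 + 11) = 111.00 dB.

111.0 dB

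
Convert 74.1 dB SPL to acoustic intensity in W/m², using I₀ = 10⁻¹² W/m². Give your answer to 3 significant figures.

L = 10·log₁₀(I/I₀) ⇒ I = I₀·10^(L/10) = 10⁻¹² × 10^7.41.

2.57e-05 W/m²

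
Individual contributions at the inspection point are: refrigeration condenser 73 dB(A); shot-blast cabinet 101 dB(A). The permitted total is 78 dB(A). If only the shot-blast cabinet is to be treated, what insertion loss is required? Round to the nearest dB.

Everything except the shot-blast cabinet sums to 10^(73/10) = 1.995e+07 in linear terms, 73.00 dB(A).
The limit corresponds to 10^(78/10) = 6.310e+07; subtracting the fixed part leaves 4.314e+07 for the shot-blast cabinet, i.e. 76.35 dB(A).
So the shot-blast cabinet must be reduced from 101 to 76.35 dB(A): IL = 24.65 dB.

25 dB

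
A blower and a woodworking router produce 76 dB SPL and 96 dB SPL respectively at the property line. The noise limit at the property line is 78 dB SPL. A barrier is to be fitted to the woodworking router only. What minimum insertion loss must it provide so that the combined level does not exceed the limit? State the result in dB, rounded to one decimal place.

22.3 dB

The untreated sources together contribute 10^(76/10) = 3.981e+07, i.e. 76.00 dB SPL.
To meet 78 dB SPL overall, the treated woodworking router may contribute at most 10^(78/10) − 3.981e+07 = 2.329e+07, i.e. 73.67 dB SPL.
So the woodworking router must be reduced from 96 to 73.67 dB SPL: IL = 22.33 dB.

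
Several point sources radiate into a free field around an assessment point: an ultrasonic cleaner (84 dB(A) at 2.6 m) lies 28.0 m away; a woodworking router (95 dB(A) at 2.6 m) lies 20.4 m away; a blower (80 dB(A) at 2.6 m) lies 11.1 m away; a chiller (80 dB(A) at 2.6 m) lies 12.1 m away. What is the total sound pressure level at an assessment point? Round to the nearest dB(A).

Apply inverse-square spreading to bring every level to the receiver, then sum 10^(L/10).
ultrasonic cleaner: 84 − 20·log₁₀(28.0/2.6) = 84 − 20.64 = 63.36 dB(A).
woodworking router: 95 − 20·log₁₀(20.4/2.6) = 95 − 17.89 = 77.11 dB(A).
blower: 80 − 20·log₁₀(11.1/2.6) = 80 − 12.61 = 67.39 dB(A).
chiller: 80 − 20·log₁₀(12.1/2.6) = 80 − 13.36 = 66.64 dB(A).
Σ 10^(L/10) = 6.364e+07 → L_total = 10·log₁₀(6.364e+07) = 78.04 dB(A).

78 dB(A)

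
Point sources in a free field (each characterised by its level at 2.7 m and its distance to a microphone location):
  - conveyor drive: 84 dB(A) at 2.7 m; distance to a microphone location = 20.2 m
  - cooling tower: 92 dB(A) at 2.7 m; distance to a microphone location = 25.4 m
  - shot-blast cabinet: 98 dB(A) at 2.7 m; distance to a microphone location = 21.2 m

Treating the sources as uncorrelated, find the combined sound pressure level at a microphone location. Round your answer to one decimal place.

81.0 dB(A)

Propagate each source to the receiver with L = L_ref − 20·log₁₀(r/r_ref), then add intensities.
conveyor drive: 84 − 20·log₁₀(20.2/2.7) = 84 − 17.48 = 66.52 dB(A).
cooling tower: 92 − 20·log₁₀(25.4/2.7) = 92 − 19.47 = 72.53 dB(A).
shot-blast cabinet: 98 − 20·log₁₀(21.2/2.7) = 98 − 17.90 = 80.10 dB(A).
Σ 10^(L/10) = 1.247e+08 → L_total = 10·log₁₀(1.247e+08) = 80.96 dB(A).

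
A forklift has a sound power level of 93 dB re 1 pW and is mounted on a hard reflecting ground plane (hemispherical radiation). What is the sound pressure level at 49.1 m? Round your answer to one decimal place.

51.2 dB

The power spreads over a hemisphere of area 2π·r², so L_p = L_w − 10·log₁₀(2π·r²).
2π·r² = 1.515e+04 m², 10·log₁₀ of that is 41.803 dB.
L_p = 93 − 41.803 = 51.20 dB.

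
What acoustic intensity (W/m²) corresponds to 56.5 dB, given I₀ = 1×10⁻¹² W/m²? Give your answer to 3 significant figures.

4.47e-07 W/m²

L = 10·log₁₀(I/I₀) ⇒ I = I₀·10^(L/10) = 10⁻¹² × 10^5.65.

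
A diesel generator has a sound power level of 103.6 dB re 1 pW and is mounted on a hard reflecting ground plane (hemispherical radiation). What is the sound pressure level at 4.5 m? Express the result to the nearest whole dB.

L_p = L_w − 10·log₁₀(2π·r²) with r = 4.5 m.
2π·r² = 127.2 m², 10·log₁₀ of that is 21.046 dB.
L_p = 103.6 − 21.046 = 82.55 dB.

83 dB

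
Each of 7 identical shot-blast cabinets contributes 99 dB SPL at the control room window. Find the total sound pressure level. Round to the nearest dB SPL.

With 7 equal, uncorrelated contributions the intensity is 7× that of one unit, giving a rise of 10·log₁₀ 7.
L_total = 99 + 10·log₁₀(7) = 99 + 8.451 = 107.45 dB SPL.

107 dB SPL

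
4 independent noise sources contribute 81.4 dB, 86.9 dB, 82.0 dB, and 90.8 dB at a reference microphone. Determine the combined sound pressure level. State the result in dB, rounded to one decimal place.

For uncorrelated sources the intensities add, so convert each level to linear form, sum, and take 10·log₁₀ of the total.
Σ 10^(L/10) = 10^(81.4/10) + 10^(86.9/10) + 10^(82.0/10) + 10^(90.8/10) = 1.989e+09.
L_total = 10·log₁₀(1.989e+09) = 92.99 dB.

93.0 dB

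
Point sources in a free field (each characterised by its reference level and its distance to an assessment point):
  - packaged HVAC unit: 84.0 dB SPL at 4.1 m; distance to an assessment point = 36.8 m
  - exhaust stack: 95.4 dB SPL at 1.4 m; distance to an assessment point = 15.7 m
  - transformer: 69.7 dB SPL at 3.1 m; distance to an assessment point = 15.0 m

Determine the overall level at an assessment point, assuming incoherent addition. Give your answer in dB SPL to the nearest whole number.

75 dB SPL

First find each source's level at the receiver (point-source: −20·log₁₀(r/r_ref)), then combine on an intensity basis.
packaged HVAC unit: 84.0 − 20·log₁₀(36.8/4.1) = 84.0 − 19.06 = 64.94 dB SPL.
exhaust stack: 95.4 − 20·log₁₀(15.7/1.4) = 95.4 − 21.00 = 74.40 dB SPL.
transformer: 69.7 − 20·log₁₀(15.0/3.1) = 69.7 − 13.69 = 56.01 dB SPL.
Σ 10^(L/10) = 3.109e+07 → L_total = 10·log₁₀(3.109e+07) = 74.93 dB SPL.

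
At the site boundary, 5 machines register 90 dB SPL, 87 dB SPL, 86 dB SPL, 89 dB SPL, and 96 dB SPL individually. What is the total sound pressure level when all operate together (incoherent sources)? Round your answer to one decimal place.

For uncorrelated sources the intensities add, so convert each level to linear form, sum, and take 10·log₁₀ of the total.
Σ 10^(L/10) = 10^(90/10) + 10^(87/10) + 10^(86/10) + 10^(89/10) + 10^(96/10) = 6.675e+09.
L_total = 10·log₁₀(6.675e+09) = 98.24 dB SPL.

98.2 dB SPL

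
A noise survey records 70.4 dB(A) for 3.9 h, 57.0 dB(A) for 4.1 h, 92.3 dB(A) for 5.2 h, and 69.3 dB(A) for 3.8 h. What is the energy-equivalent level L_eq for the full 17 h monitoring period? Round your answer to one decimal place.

87.2 dB(A)

L_eq = 10·log₁₀[(1/T)·Σ tᵢ·10^(Lᵢ/10)] with T = 17 h.
Σ tᵢ·10^(Lᵢ/10) = 3.9·10^(70.4/10) + 4.1·10^(57.0/10) + 5.2·10^(92.3/10) + 3.8·10^(69.3/10) = 8.908e+09.
L_eq = 10·log₁₀(8.908e+09/17) = 87.19 dB(A).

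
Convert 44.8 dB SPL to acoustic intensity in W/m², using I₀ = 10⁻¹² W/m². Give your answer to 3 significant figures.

3.02e-08 W/m²

L = 10·log₁₀(I/I₀) ⇒ I = I₀·10^(L/10) = 10⁻¹² × 10^4.48.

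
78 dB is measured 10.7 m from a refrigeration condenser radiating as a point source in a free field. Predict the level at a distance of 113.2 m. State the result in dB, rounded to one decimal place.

Point-source attenuation: ΔL = 20·log₁₀(r₂/r₁) = 20·log₁₀(113.2/10.7) = 20.489 dB.
L₂ = 78 − 20·log₁₀(113.2/10.7) = 78 − 20.489 = 57.51 dB.

57.5 dB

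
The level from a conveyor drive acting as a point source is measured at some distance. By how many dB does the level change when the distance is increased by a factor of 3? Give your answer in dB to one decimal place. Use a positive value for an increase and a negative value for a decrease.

A point source loses 6 dB per doubling of distance; generally ΔL = −20·log₁₀(r₂/r₁).
ΔL = −20·log₁₀(3) = -9.54 dB.

-9.5 dB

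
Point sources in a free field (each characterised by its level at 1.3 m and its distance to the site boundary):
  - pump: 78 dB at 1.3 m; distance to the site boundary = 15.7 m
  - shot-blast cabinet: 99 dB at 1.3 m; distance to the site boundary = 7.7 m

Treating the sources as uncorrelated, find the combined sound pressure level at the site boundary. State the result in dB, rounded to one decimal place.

83.6 dB

Propagate each source to the receiver with L = L_ref − 20·log₁₀(r/r_ref), then add intensities.
pump: 78 − 20·log₁₀(15.7/1.3) = 78 − 21.64 = 56.36 dB.
shot-blast cabinet: 99 − 20·log₁₀(7.7/1.3) = 99 − 15.45 = 83.55 dB.
Σ 10^(L/10) = 2.268e+08 → L_total = 10·log₁₀(2.268e+08) = 83.56 dB.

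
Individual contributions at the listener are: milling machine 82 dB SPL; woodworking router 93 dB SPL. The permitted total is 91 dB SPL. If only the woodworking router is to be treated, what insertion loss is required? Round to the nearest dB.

3 dB

Fixed contribution from the other source: Σ 10^(L/10) = 10^(82/10) = 1.585e+08 (82.00 dB SPL).
To meet 91 dB SPL overall, the treated woodworking router may contribute at most 10^(91/10) − 1.585e+08 = 1.100e+09, i.e. 90.42 dB SPL.
Required insertion loss = 93 − 90.42 = 2.58 dB.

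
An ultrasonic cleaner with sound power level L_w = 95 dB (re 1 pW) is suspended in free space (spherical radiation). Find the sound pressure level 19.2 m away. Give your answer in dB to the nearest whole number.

The power spreads over a sphere of area 4π·r², so L_p = L_w − 10·log₁₀(4π·r²).
4π·r² = 4632 m², 10·log₁₀ of that is 36.658 dB.
L_p = 95 − 36.658 = 58.34 dB.

58 dB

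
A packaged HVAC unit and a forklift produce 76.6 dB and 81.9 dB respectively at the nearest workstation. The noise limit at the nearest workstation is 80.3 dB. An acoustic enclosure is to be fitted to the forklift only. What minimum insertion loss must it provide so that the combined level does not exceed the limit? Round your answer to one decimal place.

4.0 dB

Fixed contribution from the other source: Σ 10^(L/10) = 10^(76.6/10) = 4.571e+07 (76.60 dB).
The limit corresponds to 10^(80.3/10) = 1.072e+08; subtracting the fixed part leaves 6.144e+07 for the forklift, i.e. 77.88 dB.
So the forklift must be reduced from 81.9 to 77.88 dB: IL = 4.02 dB.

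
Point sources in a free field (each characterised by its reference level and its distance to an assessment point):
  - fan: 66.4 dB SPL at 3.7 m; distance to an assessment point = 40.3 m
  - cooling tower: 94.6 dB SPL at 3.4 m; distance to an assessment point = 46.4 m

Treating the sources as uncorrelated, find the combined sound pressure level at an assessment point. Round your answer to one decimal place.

71.9 dB SPL

Apply inverse-square spreading to bring every level to the receiver, then sum 10^(L/10).
fan: 66.4 − 20·log₁₀(40.3/3.7) = 66.4 − 20.74 = 45.66 dB SPL.
cooling tower: 94.6 − 20·log₁₀(46.4/3.4) = 94.6 − 22.70 = 71.90 dB SPL.
Σ 10^(L/10) = 1.552e+07 → L_total = 10·log₁₀(1.552e+07) = 71.91 dB SPL.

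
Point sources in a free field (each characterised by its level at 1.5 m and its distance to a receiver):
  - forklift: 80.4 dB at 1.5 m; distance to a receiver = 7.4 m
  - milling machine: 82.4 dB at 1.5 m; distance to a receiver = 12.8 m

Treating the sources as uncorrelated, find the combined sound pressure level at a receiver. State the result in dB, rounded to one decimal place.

68.4 dB

Apply inverse-square spreading to bring every level to the receiver, then sum 10^(L/10).
forklift: 80.4 − 20·log₁₀(7.4/1.5) = 80.4 − 13.86 = 66.54 dB.
milling machine: 82.4 − 20·log₁₀(12.8/1.5) = 82.4 − 18.62 = 63.78 dB.
Σ 10^(L/10) = 6.892e+06 → L_total = 10·log₁₀(6.892e+06) = 68.38 dB.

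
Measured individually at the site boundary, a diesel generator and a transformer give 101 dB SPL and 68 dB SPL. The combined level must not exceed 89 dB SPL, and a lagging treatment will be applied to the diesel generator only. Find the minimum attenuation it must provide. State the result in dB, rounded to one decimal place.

12.0 dB

The untreated sources together contribute 10^(68/10) = 6.310e+06, i.e. 68.00 dB SPL.
To meet 89 dB SPL overall, the treated diesel generator may contribute at most 10^(89/10) − 6.310e+06 = 7.880e+08, i.e. 88.97 dB SPL.
Required insertion loss = 101 − 88.97 = 12.03 dB.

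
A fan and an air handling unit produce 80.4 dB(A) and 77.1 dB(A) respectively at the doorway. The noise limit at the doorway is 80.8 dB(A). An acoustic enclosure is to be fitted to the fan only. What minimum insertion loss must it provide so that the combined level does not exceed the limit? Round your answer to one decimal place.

Fixed contribution from the other source: Σ 10^(L/10) = 10^(77.1/10) = 5.129e+07 (77.10 dB(A)).
The limit corresponds to 10^(80.8/10) = 1.202e+08; subtracting the fixed part leaves 6.894e+07 for the fan, i.e. 78.38 dB(A).
Required insertion loss = 80.4 − 78.38 = 2.02 dB.

2.0 dB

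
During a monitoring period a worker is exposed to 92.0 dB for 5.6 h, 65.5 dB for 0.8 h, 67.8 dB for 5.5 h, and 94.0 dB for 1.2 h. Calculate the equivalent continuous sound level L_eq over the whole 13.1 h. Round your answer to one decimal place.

Weight each interval's intensity by its duration and average over T = 13.1 h:
Σ tᵢ·10^(Lᵢ/10) = 5.6·10^(92.0/10) + 0.8·10^(65.5/10) + 5.5·10^(67.8/10) + 1.2·10^(94.0/10) = 1.193e+10.
L_eq = 10·log₁₀(1.193e+10/13.1) = 89.59 dB.

89.6 dB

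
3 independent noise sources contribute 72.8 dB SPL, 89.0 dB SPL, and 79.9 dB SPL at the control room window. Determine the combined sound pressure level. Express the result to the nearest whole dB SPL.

Incoherent sources combine by intensity addition: L_total = 10·log₁₀(Σ 10^(L_i/10)).
Σ 10^(L/10) = 10^(72.8/10) + 10^(89.0/10) + 10^(79.9/10) = 9.111e+08.
L_total = 10·log₁₀(9.111e+08) = 89.60 dB SPL.

90 dB SPL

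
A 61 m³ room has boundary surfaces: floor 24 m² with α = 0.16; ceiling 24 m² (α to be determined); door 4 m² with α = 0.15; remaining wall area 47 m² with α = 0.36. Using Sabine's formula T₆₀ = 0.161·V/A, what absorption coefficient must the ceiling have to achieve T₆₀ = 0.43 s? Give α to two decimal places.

Required total absorption A = 0.161·61/0.43 = 22.84 m².
Absorption from the other surfaces = 24·0.16 + 4·0.15 + 47·0.36 = 21.36 m², so the ceiling must supply 1.48 m² over 24 m².
α = 1.48/24 = 0.062.

0.06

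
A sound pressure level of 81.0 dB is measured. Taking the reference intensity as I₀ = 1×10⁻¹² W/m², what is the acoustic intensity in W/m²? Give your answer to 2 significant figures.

I = I₀·10^(L/10) = 10⁻¹² × 10^(81.0/10) = 10^(-3.900).

0.00013 W/m²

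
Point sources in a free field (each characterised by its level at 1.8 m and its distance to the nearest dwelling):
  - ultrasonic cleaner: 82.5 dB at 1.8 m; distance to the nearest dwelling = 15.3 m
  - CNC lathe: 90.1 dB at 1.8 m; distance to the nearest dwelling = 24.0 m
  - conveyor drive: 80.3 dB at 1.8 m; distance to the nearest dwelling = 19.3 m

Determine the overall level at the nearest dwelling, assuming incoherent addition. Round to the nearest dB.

70 dB

Apply inverse-square spreading to bring every level to the receiver, then sum 10^(L/10).
ultrasonic cleaner: 82.5 − 20·log₁₀(15.3/1.8) = 82.5 − 18.59 = 63.91 dB.
CNC lathe: 90.1 − 20·log₁₀(24.0/1.8) = 90.1 − 22.50 = 67.60 dB.
conveyor drive: 80.3 − 20·log₁₀(19.3/1.8) = 80.3 − 20.61 = 59.69 dB.
Σ 10^(L/10) = 9.149e+06 → L_total = 10·log₁₀(9.149e+06) = 69.61 dB.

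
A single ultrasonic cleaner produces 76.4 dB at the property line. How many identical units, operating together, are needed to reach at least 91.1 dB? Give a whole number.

N identical sources give L₁ + 10·log₁₀ N, so require 10·log₁₀ N ≥ 91.1 − 76.4 = 14.7 dB.
N ≥ 10^(14.7/10) = 29.512, so N = 30.

30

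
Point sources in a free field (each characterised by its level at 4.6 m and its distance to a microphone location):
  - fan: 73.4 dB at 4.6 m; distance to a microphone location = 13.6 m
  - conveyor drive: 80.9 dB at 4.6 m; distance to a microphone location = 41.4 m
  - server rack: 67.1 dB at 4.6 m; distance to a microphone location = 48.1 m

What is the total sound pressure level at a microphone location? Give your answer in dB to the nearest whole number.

Propagate each source to the receiver with L = L_ref − 20·log₁₀(r/r_ref), then add intensities.
fan: 73.4 − 20·log₁₀(13.6/4.6) = 73.4 − 9.42 = 63.98 dB.
conveyor drive: 80.9 − 20·log₁₀(41.4/4.6) = 80.9 − 19.08 = 61.82 dB.
server rack: 67.1 − 20·log₁₀(48.1/4.6) = 67.1 − 20.39 = 46.71 dB.
Σ 10^(L/10) = 4.069e+06 → L_total = 10·log₁₀(4.069e+06) = 66.09 dB.

66 dB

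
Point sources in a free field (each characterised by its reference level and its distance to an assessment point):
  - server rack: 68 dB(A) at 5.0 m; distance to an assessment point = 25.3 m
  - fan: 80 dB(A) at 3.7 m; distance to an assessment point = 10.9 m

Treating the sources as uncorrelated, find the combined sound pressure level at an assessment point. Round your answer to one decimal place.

Propagate each source to the receiver with L = L_ref − 20·log₁₀(r/r_ref), then add intensities.
server rack: 68 − 20·log₁₀(25.3/5.0) = 68 − 14.08 = 53.92 dB(A).
fan: 80 − 20·log₁₀(10.9/3.7) = 80 − 9.38 = 70.62 dB(A).
Σ 10^(L/10) = 1.177e+07 → L_total = 10·log₁₀(1.177e+07) = 70.71 dB(A).

70.7 dB(A)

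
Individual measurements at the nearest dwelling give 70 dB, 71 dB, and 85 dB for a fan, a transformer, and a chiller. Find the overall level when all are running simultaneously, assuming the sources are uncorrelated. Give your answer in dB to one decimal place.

85.3 dB

Incoherent sources combine by intensity addition: L_total = 10·log₁₀(Σ 10^(L_i/10)).
Σ 10^(L/10) = 10^(70/10) + 10^(71/10) + 10^(85/10) = 3.388e+08.
L_total = 10·log₁₀(3.388e+08) = 85.30 dB.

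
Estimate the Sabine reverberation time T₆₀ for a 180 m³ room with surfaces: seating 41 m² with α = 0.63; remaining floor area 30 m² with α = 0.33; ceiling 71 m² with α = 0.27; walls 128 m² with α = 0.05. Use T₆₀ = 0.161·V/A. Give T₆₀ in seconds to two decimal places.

0.47 s

A = Σ Sᵢαᵢ = 41·0.63 + 30·0.33 + 71·0.27 + 128·0.05 = 61.30 m².
T₆₀ = 0.161·V/A = 0.161·180/61.30 = 0.473 s.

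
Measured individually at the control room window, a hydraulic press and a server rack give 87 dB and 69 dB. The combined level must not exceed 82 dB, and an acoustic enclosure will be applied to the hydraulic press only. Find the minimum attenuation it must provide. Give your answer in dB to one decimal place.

Fixed contribution from the other source: Σ 10^(L/10) = 10^(69/10) = 7.943e+06 (69.00 dB).
To meet 82 dB overall, the treated hydraulic press may contribute at most 10^(82/10) − 7.943e+06 = 1.505e+08, i.e. 81.78 dB.
Required insertion loss = 87 − 81.78 = 5.22 dB.

5.2 dB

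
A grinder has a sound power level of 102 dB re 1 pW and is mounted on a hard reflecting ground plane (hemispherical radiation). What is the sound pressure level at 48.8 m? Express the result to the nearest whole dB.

60 dB

Free-field hemispherical radiation: L_p = L_w − 10·log₁₀(2π·r²), r = 48.8 m.
2π·r² = 1.496e+04 m², 10·log₁₀ of that is 41.750 dB.
L_p = 102 − 41.750 = 60.25 dB.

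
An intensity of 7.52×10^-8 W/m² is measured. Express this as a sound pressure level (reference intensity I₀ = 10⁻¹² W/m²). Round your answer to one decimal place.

48.8 dB

L = 10·log₁₀(I/I₀) = 10·log₁₀(7.52×10^-8/10⁻¹²) = 10·log₁₀(7.52×10^4).
L = 10·(0.8762 + 4) = 48.76 dB.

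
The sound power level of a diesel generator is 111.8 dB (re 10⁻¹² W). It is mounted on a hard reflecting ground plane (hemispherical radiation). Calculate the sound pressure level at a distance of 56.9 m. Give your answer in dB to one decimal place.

68.7 dB

The power spreads over a hemisphere of area 2π·r², so L_p = L_w − 10·log₁₀(2π·r²).
2π·r² = 2.034e+04 m², 10·log₁₀ of that is 43.084 dB.
L_p = 111.8 − 43.084 = 68.72 dB.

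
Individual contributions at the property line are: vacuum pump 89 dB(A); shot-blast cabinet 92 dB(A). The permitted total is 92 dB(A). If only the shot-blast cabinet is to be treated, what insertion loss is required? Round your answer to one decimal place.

3.0 dB

Fixed contribution from the other source: Σ 10^(L/10) = 10^(89/10) = 7.943e+08 (89.00 dB(A)).
The limit corresponds to 10^(92/10) = 1.585e+09; subtracting the fixed part leaves 7.906e+08 for the shot-blast cabinet, i.e. 88.98 dB(A).
Required insertion loss = 92 − 88.98 = 3.02 dB.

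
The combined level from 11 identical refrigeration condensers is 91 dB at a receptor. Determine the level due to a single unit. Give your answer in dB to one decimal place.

11 equal contributions raise the level by 10·log₁₀ 11 = 10.414 dB, so each unit alone gives 91 − 10.414.

80.6 dB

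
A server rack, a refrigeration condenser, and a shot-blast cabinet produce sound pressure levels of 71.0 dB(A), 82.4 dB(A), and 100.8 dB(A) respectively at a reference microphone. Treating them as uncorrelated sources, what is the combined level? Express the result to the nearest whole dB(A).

101 dB(A)

Incoherent sources combine by intensity addition: L_total = 10·log₁₀(Σ 10^(L_i/10)).
Σ 10^(L/10) = 10^(71.0/10) + 10^(82.4/10) + 10^(100.8/10) = 1.221e+10.
L_total = 10·log₁₀(1.221e+10) = 100.87 dB(A).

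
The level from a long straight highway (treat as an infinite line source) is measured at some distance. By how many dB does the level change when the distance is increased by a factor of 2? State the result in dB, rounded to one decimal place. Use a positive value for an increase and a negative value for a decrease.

A line source loses 3 dB per doubling of distance; generally ΔL = −10·log₁₀(r₂/r₁).
ΔL = −10·log₁₀(2) = -3.01 dB.

-3.0 dB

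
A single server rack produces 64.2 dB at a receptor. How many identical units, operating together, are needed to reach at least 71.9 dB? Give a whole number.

6

N identical sources give L₁ + 10·log₁₀ N, so require 10·log₁₀ N ≥ 71.9 − 64.2 = 7.7 dB.
N ≥ 10^(7.7/10) = 5.888, so N = 6.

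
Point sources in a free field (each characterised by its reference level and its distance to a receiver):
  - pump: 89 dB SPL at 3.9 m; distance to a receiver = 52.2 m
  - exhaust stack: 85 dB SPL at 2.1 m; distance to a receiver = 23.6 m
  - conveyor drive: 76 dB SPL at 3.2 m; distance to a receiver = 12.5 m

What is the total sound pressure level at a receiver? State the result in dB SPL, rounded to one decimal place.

Apply inverse-square spreading to bring every level to the receiver, then sum 10^(L/10).
pump: 89 − 20·log₁₀(52.2/3.9) = 89 − 22.53 = 66.47 dB SPL.
exhaust stack: 85 − 20·log₁₀(23.6/2.1) = 85 − 21.01 = 63.99 dB SPL.
conveyor drive: 76 − 20·log₁₀(12.5/3.2) = 76 − 11.84 = 64.16 dB SPL.
Σ 10^(L/10) = 9.547e+06 → L_total = 10·log₁₀(9.547e+06) = 69.80 dB SPL.

69.8 dB SPL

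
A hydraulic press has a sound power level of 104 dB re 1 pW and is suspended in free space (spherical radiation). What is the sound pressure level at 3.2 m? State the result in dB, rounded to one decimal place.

82.9 dB

L_p = L_w − 10·log₁₀(4π·r²) with r = 3.2 m.
4π·r² = 128.7 m², 10·log₁₀ of that is 21.095 dB.
L_p = 104 − 21.095 = 82.90 dB.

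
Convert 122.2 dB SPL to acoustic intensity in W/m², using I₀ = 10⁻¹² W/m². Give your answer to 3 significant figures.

L = 10·log₁₀(I/I₀) ⇒ I = I₀·10^(L/10) = 10⁻¹² × 10^12.22.

1.66 W/m²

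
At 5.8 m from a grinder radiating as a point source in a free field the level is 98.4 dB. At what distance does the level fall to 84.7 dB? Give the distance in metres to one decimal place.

Point-source spreading drops the level by 20·log₁₀(r₂/r₁); inverting, r₂/r₁ = 10^(ΔL/20).
r₂ = 5.8·10^((98.4−84.7)/20) = 5.8·10^(13.7/20) = 28.08 m.

28.1 m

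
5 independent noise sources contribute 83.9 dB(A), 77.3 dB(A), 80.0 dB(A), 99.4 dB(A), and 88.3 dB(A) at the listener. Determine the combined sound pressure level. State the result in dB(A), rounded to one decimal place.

99.9 dB(A)

For uncorrelated sources the intensities add, so convert each level to linear form, sum, and take 10·log₁₀ of the total.
Σ 10^(L/10) = 10^(83.9/10) + 10^(77.3/10) + 10^(80.0/10) + 10^(99.4/10) + 10^(88.3/10) = 9.785e+09.
L_total = 10·log₁₀(9.785e+09) = 99.91 dB(A).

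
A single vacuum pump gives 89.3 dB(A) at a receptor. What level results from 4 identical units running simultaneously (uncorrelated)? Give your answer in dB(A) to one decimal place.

With 4 equal, uncorrelated contributions the intensity is 4× that of one unit, giving a rise of 10·log₁₀ 4.
L_total = 89.3 + 10·log₁₀(4) = 89.3 + 6.021 = 95.32 dB(A).

95.3 dB(A)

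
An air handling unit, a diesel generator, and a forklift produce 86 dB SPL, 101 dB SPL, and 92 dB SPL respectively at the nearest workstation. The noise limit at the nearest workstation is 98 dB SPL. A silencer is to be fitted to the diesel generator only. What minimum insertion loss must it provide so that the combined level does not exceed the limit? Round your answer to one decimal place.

4.6 dB

The untreated sources together contribute 10^(86/10) + 10^(92/10) = 1.983e+09, i.e. 92.97 dB SPL.
The limit corresponds to 10^(98/10) = 6.310e+09; subtracting the fixed part leaves 4.327e+09 for the diesel generator, i.e. 96.36 dB SPL.
So the diesel generator must be reduced from 101 to 96.36 dB SPL: IL = 4.64 dB.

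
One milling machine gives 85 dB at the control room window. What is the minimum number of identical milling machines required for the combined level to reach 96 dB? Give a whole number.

13

N identical sources give L₁ + 10·log₁₀ N, so require 10·log₁₀ N ≥ 96 − 85 = 11.0 dB.
N ≥ 10^(11.0/10) = 12.589, so N = 13.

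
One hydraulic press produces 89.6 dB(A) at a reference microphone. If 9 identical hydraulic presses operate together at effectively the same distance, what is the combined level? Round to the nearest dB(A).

L_total = L₁ + 10·log₁₀ N for N identical incoherent sources.
L_total = 89.6 + 10·log₁₀(9) = 89.6 + 9.542 = 99.14 dB(A).

99 dB(A)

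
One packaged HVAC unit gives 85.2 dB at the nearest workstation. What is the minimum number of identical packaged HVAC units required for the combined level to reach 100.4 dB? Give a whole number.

The shortfall is 100.4 − 85.2 = 15.2 dB, and N units add 10·log₁₀ N, so need 10·log₁₀ N ≥ 15.2.
N ≥ 10^(15.2/10) = 33.113, so N = 34.

34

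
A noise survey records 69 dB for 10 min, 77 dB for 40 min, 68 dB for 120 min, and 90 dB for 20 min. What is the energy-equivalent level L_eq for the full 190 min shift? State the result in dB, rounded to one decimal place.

80.8 dB

The energy average is taken in the linear domain: L_eq = 10·log₁₀[(Σ tᵢ·10^(Lᵢ/10))/T], T = 190 min.
Σ tᵢ·10^(Lᵢ/10) = 10·10^(69/10) + 40·10^(77/10) + 120·10^(68/10) + 20·10^(90/10) = 2.284e+10.
L_eq = 10·log₁₀(2.284e+10/190) = 80.80 dB.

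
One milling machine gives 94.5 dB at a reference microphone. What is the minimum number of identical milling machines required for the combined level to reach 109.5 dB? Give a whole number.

N identical sources give L₁ + 10·log₁₀ N, so require 10·log₁₀ N ≥ 109.5 − 94.5 = 15.0 dB.
N ≥ 10^(15.0/10) = 31.623, so N = 32.

32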